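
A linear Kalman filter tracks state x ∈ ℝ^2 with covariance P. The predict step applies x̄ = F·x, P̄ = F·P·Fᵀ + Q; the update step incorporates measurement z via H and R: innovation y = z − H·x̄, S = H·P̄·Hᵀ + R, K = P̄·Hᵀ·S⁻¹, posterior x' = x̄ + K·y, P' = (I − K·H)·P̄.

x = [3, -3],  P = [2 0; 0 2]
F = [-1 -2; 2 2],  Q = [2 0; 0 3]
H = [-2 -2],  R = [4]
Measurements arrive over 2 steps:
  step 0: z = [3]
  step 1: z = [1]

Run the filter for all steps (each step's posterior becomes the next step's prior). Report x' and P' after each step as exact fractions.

step 0: x̄ = F·x = [3, 0]
step 0: P̄ = F·P·Fᵀ + Q = [12 -12; -12 19]
step 0: y = z − H·x̄ = [9]
step 0: S = H·P̄·Hᵀ + R = [32]
step 0: K = P̄·Hᵀ·S⁻¹ = [0; -7/16]
step 0: x' = x̄ + K·y = [3, -63/16]
step 0: P' = (I − K·H)·P̄ = [12 -12; -12 103/8]
step 1: x̄ = F·x = [39/8, -15/8]
step 1: P̄ = F·P·Fᵀ + Q = [35/2 -7/2; -7/2 13/2]
step 1: y = z − H·x̄ = [7]
step 1: S = H·P̄·Hᵀ + R = [72]
step 1: K = P̄·Hᵀ·S⁻¹ = [-7/18; -1/12]
step 1: x' = x̄ + K·y = [155/72, -59/24]
step 1: P' = (I − K·H)·P̄ = [119/18 -35/6; -35/6 6]

step 0: x' = [3, -63/16], P' = [12 -12; -12 103/8]
step 1: x' = [155/72, -59/24], P' = [119/18 -35/6; -35/6 6]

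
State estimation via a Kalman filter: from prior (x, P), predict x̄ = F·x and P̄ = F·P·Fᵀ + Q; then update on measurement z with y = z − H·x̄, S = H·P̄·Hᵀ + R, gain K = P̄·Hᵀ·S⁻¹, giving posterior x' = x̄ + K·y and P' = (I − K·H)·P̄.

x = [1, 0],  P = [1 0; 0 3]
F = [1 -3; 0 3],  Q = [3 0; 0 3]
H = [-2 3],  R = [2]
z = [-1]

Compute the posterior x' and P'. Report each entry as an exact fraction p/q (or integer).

x' = [577/720, 1/5]
P' = [1871/720 8/5; 8/5 6/5]

x̄ = F·x = [1, 0]
P̄ = F·P·Fᵀ + Q = [31 -27; -27 30]
y = z − H·x̄ = [1]
S = H·P̄·Hᵀ + R = [720]
K = P̄·Hᵀ·S⁻¹ = [-143/720; 1/5]
x' = x̄ + K·y = [577/720, 1/5]
P' = (I − K·H)·P̄ = [1871/720 8/5; 8/5 6/5]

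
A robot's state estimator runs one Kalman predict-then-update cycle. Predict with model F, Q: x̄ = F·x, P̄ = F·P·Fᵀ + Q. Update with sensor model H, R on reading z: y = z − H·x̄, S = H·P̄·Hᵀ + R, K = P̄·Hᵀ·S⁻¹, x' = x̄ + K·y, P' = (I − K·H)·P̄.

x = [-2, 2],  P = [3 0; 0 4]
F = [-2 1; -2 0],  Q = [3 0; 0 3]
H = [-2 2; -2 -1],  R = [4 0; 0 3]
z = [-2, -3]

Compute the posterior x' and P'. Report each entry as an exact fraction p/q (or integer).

x' = [2053/1441, 613/1441]
P' = [621/1441 177/1441; 177/1441 1032/1441]

x̄ = F·x = [6, 4]
P̄ = F·P·Fᵀ + Q = [19 12; 12 15]
y = z − H·x̄ = [2, 13]
S = H·P̄·Hᵀ + R = [44 22; 22 142]
K = P̄·Hᵀ·S⁻¹ = [-222/1441 -43/131; 855/2882 -42/131]
x' = x̄ + K·y = [2053/1441, 613/1441]
P' = (I − K·H)·P̄ = [621/1441 177/1441; 177/1441 1032/1441]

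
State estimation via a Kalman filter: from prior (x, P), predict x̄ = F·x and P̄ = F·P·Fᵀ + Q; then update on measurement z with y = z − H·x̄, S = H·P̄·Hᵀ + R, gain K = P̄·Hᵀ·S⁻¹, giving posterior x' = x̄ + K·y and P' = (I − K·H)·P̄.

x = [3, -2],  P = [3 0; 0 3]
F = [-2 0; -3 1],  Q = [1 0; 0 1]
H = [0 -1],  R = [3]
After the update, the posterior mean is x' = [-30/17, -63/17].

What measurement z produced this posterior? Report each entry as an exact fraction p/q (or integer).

z = [3]

x̄ = F·x = [-6, -11]
P̄ = F·P·Fᵀ + Q = [13 18; 18 31]
S = H·P̄·Hᵀ + R = [34]
K = P̄·Hᵀ·S⁻¹ = [-9/17; -31/34]
x' − x̄ = [72/17, 124/17] = K·y
y = (KᵀK)⁻¹·Kᵀ·(x' − x̄) = [-8]
z = y + H·x̄ = [-8] + [11] = [3]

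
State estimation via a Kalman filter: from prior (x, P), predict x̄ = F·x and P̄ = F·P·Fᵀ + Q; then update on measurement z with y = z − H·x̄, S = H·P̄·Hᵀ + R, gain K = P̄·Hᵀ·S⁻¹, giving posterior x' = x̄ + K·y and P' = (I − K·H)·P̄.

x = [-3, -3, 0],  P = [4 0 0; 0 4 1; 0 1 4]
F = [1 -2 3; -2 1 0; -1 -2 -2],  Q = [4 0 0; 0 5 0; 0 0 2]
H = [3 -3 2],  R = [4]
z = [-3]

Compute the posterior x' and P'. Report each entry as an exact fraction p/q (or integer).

x̄ = F·x = [3, 3, 9]
P̄ = F·P·Fᵀ + Q = [48 -13 -14; -13 25 -2; -14 -2 46]
y = z − H·x̄ = [-21]
S = H·P̄·Hᵀ + R = [935]
K = P̄·Hᵀ·S⁻¹ = [31/187; -118/935; 56/935]
x' = x̄ + K·y = [-90/187, 5283/935, 7239/935]
P' = (I − K·H)·P̄ = [4171/187 1227/187 -4354/187; 1227/187 9451/935 4738/935; -4354/187 4738/935 39874/935]

x' = [-90/187, 5283/935, 7239/935]
P' = [4171/187 1227/187 -4354/187; 1227/187 9451/935 4738/935; -4354/187 4738/935 39874/935]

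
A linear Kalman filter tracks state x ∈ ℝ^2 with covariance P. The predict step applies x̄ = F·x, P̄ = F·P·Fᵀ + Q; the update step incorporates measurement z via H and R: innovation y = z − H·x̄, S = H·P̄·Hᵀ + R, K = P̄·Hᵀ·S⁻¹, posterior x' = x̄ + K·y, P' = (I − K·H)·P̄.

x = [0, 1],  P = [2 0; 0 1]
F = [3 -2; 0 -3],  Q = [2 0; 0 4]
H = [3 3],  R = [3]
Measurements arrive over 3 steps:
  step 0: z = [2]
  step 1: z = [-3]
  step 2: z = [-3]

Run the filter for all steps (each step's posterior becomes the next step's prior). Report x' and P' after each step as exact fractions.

step 0: x̄ = F·x = [-2, -3]
step 0: P̄ = F·P·Fᵀ + Q = [24 6; 6 13]
step 0: y = z − H·x̄ = [17]
step 0: S = H·P̄·Hᵀ + R = [444]
step 0: K = P̄·Hᵀ·S⁻¹ = [15/74; 19/148]
step 0: x' = x̄ + K·y = [107/74, -121/148]
step 0: P' = (I − K·H)·P̄ = [213/37 -411/74; -411/74 841/148]
step 1: x̄ = F·x = [221/37, 363/148]
step 1: P̄ = F·P·Fᵀ + Q = [5298/37 3111/37; 3111/37 8161/148]
step 1: y = z − H·x̄ = [-4185/148]
step 1: S = H·P̄·Hᵀ + R = [488613/148]
step 1: K = P̄·Hᵀ·S⁻¹ = [33636/162871; 20605/162871]
step 1: x' = x̄ + K·y = [21698/162871, -183174/162871]
step 1: P' = (I − K·H)·P̄ = [387978/162871 -354342/162871; -354342/162871 374947/162871]
step 2: x̄ = F·x = [431442/162871, 549522/162871]
step 2: P̄ = F·P·Fᵀ + Q = [9569436/162871 5438760/162871; 5438760/162871 4026007/162871]
step 2: y = z − H·x̄ = [-3431505/162871]
step 2: S = H·P̄·Hᵀ + R = [220745280/162871]
step 2: K = P̄·Hᵀ·S⁻¹ = [536007/2627920; 9464767/73581760]
step 2: x' = x̄ + K·y = [-866349/525584, 1395741/2102336]
step 2: P' = (I − K·H)·P̄ = [1556781/656980 -5691117/2627920; -5691117/2627920 168816043/73581760]

step 0: x' = [107/74, -121/148], P' = [213/37 -411/74; -411/74 841/148]
step 1: x' = [21698/162871, -183174/162871], P' = [387978/162871 -354342/162871; -354342/162871 374947/162871]
step 2: x' = [-866349/525584, 1395741/2102336], P' = [1556781/656980 -5691117/2627920; -5691117/2627920 168816043/73581760]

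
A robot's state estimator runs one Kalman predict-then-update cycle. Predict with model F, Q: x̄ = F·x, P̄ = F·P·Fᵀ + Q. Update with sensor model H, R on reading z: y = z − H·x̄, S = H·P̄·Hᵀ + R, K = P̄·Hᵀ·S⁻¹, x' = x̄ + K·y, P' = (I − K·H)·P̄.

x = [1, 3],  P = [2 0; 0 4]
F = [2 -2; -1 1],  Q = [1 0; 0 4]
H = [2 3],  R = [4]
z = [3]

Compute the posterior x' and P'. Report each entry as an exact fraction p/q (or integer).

x' = [-13/5, 13/5]
P' = [527/25 -342/25; -342/25 232/25]

x̄ = F·x = [-4, 2]
P̄ = F·P·Fᵀ + Q = [25 -12; -12 10]
y = z − H·x̄ = [5]
S = H·P̄·Hᵀ + R = [50]
K = P̄·Hᵀ·S⁻¹ = [7/25; 3/25]
x' = x̄ + K·y = [-13/5, 13/5]
P' = (I − K·H)·P̄ = [527/25 -342/25; -342/25 232/25]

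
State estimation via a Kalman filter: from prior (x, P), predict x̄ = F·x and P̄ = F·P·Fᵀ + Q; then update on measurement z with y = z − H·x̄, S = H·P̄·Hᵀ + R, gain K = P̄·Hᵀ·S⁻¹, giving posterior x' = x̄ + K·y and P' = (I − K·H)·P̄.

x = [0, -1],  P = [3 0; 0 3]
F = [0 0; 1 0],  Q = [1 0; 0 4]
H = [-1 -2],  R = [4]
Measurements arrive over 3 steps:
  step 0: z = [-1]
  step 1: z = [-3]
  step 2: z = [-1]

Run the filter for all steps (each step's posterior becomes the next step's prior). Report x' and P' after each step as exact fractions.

step 0: x' = [1/33, 14/33], P' = [32/33 -14/33; -14/33 35/33]
step 1: x' = [97/821, 989/821], P' = [788/821 -328/821; -328/821 820/821]
step 2: x' = [627/20393, 8629/20393], P' = [19572/20393 -8144/20393; -8144/20393 20360/20393]

step 0: x̄ = F·x = [0, 0]
step 0: P̄ = F·P·Fᵀ + Q = [1 0; 0 7]
step 0: y = z − H·x̄ = [-1]
step 0: S = H·P̄·Hᵀ + R = [33]
step 0: K = P̄·Hᵀ·S⁻¹ = [-1/33; -14/33]
step 0: x' = x̄ + K·y = [1/33, 14/33]
step 0: P' = (I − K·H)·P̄ = [32/33 -14/33; -14/33 35/33]
step 1: x̄ = F·x = [0, 1/33]
step 1: P̄ = F·P·Fᵀ + Q = [1 0; 0 164/33]
step 1: y = z − H·x̄ = [-97/33]
step 1: S = H·P̄·Hᵀ + R = [821/33]
step 1: K = P̄·Hᵀ·S⁻¹ = [-33/821; -328/821]
step 1: x' = x̄ + K·y = [97/821, 989/821]
step 1: P' = (I − K·H)·P̄ = [788/821 -328/821; -328/821 820/821]
step 2: x̄ = F·x = [0, 97/821]
step 2: P̄ = F·P·Fᵀ + Q = [1 0; 0 4072/821]
step 2: y = z − H·x̄ = [-627/821]
step 2: S = H·P̄·Hᵀ + R = [20393/821]
step 2: K = P̄·Hᵀ·S⁻¹ = [-821/20393; -8144/20393]
step 2: x' = x̄ + K·y = [627/20393, 8629/20393]
step 2: P' = (I − K·H)·P̄ = [19572/20393 -8144/20393; -8144/20393 20360/20393]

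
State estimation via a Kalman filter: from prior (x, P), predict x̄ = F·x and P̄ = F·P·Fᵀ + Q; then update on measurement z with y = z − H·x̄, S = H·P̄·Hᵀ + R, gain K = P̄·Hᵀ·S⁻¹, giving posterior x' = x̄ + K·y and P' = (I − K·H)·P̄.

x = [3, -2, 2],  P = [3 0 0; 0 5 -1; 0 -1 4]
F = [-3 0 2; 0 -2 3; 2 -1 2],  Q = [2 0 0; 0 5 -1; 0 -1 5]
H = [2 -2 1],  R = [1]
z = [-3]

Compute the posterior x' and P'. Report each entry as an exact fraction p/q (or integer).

x̄ = F·x = [-5, 10, 12]
P̄ = F·P·Fᵀ + Q = [45 28 0; 28 73 40; 0 40 42]
y = z − H·x̄ = [15]
S = H·P̄·Hᵀ + R = [131]
K = P̄·Hᵀ·S⁻¹ = [34/131; -50/131; -38/131]
x' = x̄ + K·y = [-145/131, 560/131, 1002/131]
P' = (I − K·H)·P̄ = [4739/131 5368/131 1292/131; 5368/131 7063/131 3340/131; 1292/131 3340/131 4058/131]

x' = [-145/131, 560/131, 1002/131]
P' = [4739/131 5368/131 1292/131; 5368/131 7063/131 3340/131; 1292/131 3340/131 4058/131]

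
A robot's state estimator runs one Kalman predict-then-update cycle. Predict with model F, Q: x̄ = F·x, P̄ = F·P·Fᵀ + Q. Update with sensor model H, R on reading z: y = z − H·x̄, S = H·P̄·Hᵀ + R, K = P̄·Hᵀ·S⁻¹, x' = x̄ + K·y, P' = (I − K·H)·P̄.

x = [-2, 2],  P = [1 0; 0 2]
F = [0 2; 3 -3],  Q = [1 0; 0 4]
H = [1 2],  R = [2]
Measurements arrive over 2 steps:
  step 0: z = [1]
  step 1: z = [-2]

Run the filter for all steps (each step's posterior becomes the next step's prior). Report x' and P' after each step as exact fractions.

step 0: x̄ = F·x = [4, -12]
step 0: P̄ = F·P·Fᵀ + Q = [9 -12; -12 31]
step 0: y = z − H·x̄ = [21]
step 0: S = H·P̄·Hᵀ + R = [87]
step 0: K = P̄·Hᵀ·S⁻¹ = [-5/29; 50/87]
step 0: x' = x̄ + K·y = [11/29, 2/29]
step 0: P' = (I − K·H)·P̄ = [186/29 -98/29; -98/29 197/87]
step 1: x̄ = F·x = [4/29, 27/29]
step 1: P̄ = F·P·Fᵀ + Q = [875/87 -982/29; -982/29 4145/29]
step 1: y = z − H·x̄ = [-4]
step 1: S = H·P̄·Hᵀ + R = [1345/3]
step 1: K = P̄·Hᵀ·S⁻¹ = [-173/1345; 756/1345]
step 1: x' = x̄ + K·y = [25448/39005, -51381/39005]
step 1: P' = (I − K·H)·P̄ = [102978/39005 -56506/39005; -56506/39005 50177/39005]

step 0: x' = [11/29, 2/29], P' = [186/29 -98/29; -98/29 197/87]
step 1: x' = [25448/39005, -51381/39005], P' = [102978/39005 -56506/39005; -56506/39005 50177/39005]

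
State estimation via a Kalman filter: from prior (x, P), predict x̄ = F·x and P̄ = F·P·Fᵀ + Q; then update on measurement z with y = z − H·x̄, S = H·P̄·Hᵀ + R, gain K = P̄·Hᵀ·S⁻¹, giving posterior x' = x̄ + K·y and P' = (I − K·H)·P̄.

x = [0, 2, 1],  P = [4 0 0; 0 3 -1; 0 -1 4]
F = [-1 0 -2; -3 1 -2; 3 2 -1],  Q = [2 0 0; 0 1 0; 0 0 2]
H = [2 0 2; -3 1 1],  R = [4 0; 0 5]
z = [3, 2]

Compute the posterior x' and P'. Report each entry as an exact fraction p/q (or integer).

x' = [5165/8642, 27917/8642, 15419/17284]
P' = [12720/4321 42048/4321 -11453/4321; 42048/4321 157699/4321 -41235/4321; -11453/4321 -41235/4321 28907/8642]

x̄ = F·x = [-2, 0, 3]
P̄ = F·P·Fᵀ + Q = [22 30 0; 30 60 -17; 0 -17 58]
y = z − H·x̄ = [1, -7]
S = H·P̄·Hᵀ + R = [324 10; 10 107]
K = P̄·Hᵀ·S⁻¹ = [1267/8642 -1513/4321; 813/8642 -1936/4321; 6001/17284 3031/8642]
x' = x̄ + K·y = [5165/8642, 27917/8642, 15419/17284]
P' = (I − K·H)·P̄ = [12720/4321 42048/4321 -11453/4321; 42048/4321 157699/4321 -41235/4321; -11453/4321 -41235/4321 28907/8642]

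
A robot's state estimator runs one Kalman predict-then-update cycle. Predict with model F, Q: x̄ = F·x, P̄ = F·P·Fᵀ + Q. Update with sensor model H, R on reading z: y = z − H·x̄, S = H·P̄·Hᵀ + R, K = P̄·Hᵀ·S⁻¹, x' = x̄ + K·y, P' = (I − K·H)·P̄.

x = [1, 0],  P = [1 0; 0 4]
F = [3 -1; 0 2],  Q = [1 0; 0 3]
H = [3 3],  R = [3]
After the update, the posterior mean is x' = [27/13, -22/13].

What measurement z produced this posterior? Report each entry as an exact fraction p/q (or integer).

x̄ = F·x = [3, 0]
P̄ = F·P·Fᵀ + Q = [14 -8; -8 19]
S = H·P̄·Hᵀ + R = [156]
K = P̄·Hᵀ·S⁻¹ = [3/26; 11/52]
x' − x̄ = [-12/13, -22/13] = K·y
y = (KᵀK)⁻¹·Kᵀ·(x' − x̄) = [-8]
z = y + H·x̄ = [-8] + [9] = [1]

z = [1]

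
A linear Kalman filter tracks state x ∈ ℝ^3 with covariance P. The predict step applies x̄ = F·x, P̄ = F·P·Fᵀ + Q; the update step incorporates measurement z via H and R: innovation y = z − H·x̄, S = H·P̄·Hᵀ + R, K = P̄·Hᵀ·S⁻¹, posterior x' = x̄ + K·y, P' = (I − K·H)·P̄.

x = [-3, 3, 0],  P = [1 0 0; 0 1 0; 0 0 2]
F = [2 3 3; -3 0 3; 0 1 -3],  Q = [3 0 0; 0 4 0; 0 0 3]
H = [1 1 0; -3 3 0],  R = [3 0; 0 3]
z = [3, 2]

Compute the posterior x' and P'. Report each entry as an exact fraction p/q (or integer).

x̄ = F·x = [3, 9, 3]
P̄ = F·P·Fᵀ + Q = [34 12 -15; 12 31 -18; -15 -18 22]
y = z − H·x̄ = [-9, -16]
S = H·P̄·Hᵀ + R = [92 -9; -9 372]
K = P̄·Hᵀ·S⁻¹ = [5506/11381 -1886/11381; 5503/11381 1877/11381; -4119/11381 -375/11381]
x' = x̄ + K·y = [14765/11381, 22870/11381, 77214/11381]
P' = (I − K·H)·P̄ = [9202/11381 7316/11381 -5991/11381; 7316/11381 9193/11381 -6366/11381; -5991/11381 -6366/11381 111080/11381]

x' = [14765/11381, 22870/11381, 77214/11381]
P' = [9202/11381 7316/11381 -5991/11381; 7316/11381 9193/11381 -6366/11381; -5991/11381 -6366/11381 111080/11381]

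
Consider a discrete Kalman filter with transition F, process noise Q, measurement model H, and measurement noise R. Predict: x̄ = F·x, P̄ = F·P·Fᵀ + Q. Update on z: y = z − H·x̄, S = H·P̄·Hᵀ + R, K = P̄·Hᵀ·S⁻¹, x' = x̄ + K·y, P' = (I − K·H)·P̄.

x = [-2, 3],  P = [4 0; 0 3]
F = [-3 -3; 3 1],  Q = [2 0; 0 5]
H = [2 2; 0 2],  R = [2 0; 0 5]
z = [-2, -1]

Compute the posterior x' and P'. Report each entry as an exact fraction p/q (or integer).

x̄ = F·x = [-3, -3]
P̄ = F·P·Fᵀ + Q = [65 -45; -45 44]
y = z − H·x̄ = [10, 5]
S = H·P̄·Hᵀ + R = [78 -4; -4 181]
K = P̄·Hᵀ·S⁻¹ = [3440/7051 -3430/7051; -5/7051 3428/7051]
x' = x̄ + K·y = [-3903/7051, -4063/7051]
P' = (I − K·H)·P̄ = [12015/7051 -8575/7051; -8575/7051 8570/7051]

x' = [-3903/7051, -4063/7051]
P' = [12015/7051 -8575/7051; -8575/7051 8570/7051]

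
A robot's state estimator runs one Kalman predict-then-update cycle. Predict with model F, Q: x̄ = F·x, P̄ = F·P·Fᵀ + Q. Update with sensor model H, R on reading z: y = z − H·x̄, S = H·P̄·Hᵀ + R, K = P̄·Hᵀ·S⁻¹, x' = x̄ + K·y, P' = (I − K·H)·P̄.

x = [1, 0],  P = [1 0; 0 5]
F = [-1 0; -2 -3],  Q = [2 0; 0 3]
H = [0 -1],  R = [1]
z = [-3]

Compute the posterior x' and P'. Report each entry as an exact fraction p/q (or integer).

x' = [-43/53, 154/53]
P' = [155/53 2/53; 2/53 52/53]

x̄ = F·x = [-1, -2]
P̄ = F·P·Fᵀ + Q = [3 2; 2 52]
y = z − H·x̄ = [-5]
S = H·P̄·Hᵀ + R = [53]
K = P̄·Hᵀ·S⁻¹ = [-2/53; -52/53]
x' = x̄ + K·y = [-43/53, 154/53]
P' = (I − K·H)·P̄ = [155/53 2/53; 2/53 52/53]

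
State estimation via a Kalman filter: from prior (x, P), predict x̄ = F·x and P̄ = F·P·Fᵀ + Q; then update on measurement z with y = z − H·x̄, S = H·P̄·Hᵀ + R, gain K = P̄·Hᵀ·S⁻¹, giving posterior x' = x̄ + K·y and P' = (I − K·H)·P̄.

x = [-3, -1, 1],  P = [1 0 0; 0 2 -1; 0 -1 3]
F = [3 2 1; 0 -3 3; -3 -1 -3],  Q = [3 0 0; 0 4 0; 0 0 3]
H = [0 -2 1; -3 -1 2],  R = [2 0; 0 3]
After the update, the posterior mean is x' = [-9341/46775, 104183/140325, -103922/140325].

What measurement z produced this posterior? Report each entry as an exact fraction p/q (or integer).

x̄ = F·x = [-10, 6, 7]
P̄ = F·P·Fᵀ + Q = [19 -6 -15; -6 67 -27; -15 -27 35]
S = H·P̄·Hᵀ + R = [413 348; 348 633]
K = P̄·Hᵀ·S⁻¹ = [8763/46775 -10803/46775; -22023/46775 13489/140325; 2307/46775 27674/140325]
x' − x̄ = [458409/46775, -737767/140325, -1086197/140325] = K·y
y = (KᵀK)⁻¹·Kᵀ·(x' − x̄) = [3, -40]
z = y + H·x̄ = [3, -40] + [-5, 38] = [-2, -2]

z = [-2, -2]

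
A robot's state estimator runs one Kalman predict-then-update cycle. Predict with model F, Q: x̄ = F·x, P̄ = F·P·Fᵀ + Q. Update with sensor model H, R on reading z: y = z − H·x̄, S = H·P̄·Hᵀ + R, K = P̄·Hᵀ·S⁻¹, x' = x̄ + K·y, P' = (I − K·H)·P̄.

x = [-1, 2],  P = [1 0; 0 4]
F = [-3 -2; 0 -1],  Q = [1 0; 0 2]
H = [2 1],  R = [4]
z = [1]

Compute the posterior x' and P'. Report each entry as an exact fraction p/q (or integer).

x̄ = F·x = [-1, -2]
P̄ = F·P·Fᵀ + Q = [26 8; 8 6]
y = z − H·x̄ = [5]
S = H·P̄·Hᵀ + R = [146]
K = P̄·Hᵀ·S⁻¹ = [30/73; 11/73]
x' = x̄ + K·y = [77/73, -91/73]
P' = (I − K·H)·P̄ = [98/73 -76/73; -76/73 196/73]

x' = [77/73, -91/73]
P' = [98/73 -76/73; -76/73 196/73]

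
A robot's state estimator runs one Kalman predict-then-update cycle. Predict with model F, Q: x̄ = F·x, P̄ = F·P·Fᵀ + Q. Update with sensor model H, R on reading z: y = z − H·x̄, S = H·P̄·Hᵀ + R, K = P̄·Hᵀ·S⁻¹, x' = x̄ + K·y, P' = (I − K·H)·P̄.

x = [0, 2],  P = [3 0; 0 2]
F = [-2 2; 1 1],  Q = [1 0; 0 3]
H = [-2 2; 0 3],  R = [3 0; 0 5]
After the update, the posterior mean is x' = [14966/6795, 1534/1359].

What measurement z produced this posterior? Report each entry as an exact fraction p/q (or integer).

x̄ = F·x = [4, 2]
P̄ = F·P·Fᵀ + Q = [21 -2; -2 8]
S = H·P̄·Hᵀ + R = [135 60; 60 77]
K = P̄·Hᵀ·S⁻¹ = [-3182/6795 130/453; 20/1359 136/453]
x' − x̄ = [-12214/6795, -1184/1359] = K·y
y = (KᵀK)⁻¹·Kᵀ·(x' − x̄) = [2, -3]
z = y + H·x̄ = [2, -3] + [-4, 6] = [-2, 3]

z = [-2, 3]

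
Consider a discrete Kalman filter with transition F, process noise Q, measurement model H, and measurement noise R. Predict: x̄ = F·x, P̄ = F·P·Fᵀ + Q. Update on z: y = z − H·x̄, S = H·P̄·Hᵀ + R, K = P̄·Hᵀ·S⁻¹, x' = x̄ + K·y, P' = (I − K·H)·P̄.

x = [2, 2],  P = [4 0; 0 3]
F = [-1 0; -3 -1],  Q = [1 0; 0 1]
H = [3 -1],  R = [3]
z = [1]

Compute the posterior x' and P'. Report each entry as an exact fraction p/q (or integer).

x' = [-35/16, -31/4]
P' = [71/16 51/4; 51/4 39]

x̄ = F·x = [-2, -8]
P̄ = F·P·Fᵀ + Q = [5 12; 12 40]
y = z − H·x̄ = [-1]
S = H·P̄·Hᵀ + R = [16]
K = P̄·Hᵀ·S⁻¹ = [3/16; -1/4]
x' = x̄ + K·y = [-35/16, -31/4]
P' = (I − K·H)·P̄ = [71/16 51/4; 51/4 39]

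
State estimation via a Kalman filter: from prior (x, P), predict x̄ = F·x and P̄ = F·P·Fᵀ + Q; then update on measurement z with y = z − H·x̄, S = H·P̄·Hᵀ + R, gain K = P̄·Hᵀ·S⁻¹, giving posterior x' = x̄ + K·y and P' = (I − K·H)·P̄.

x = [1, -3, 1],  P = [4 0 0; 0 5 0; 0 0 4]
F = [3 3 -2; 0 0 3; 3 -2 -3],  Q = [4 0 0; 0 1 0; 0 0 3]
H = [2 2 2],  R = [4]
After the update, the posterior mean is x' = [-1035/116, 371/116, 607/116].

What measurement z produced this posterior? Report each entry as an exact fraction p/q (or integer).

z = [-1]

x̄ = F·x = [-8, 3, 6]
P̄ = F·P·Fᵀ + Q = [101 -24 30; -24 37 -36; 30 -36 95]
S = H·P̄·Hᵀ + R = [696]
K = P̄·Hᵀ·S⁻¹ = [107/348; -23/348; 89/348]
x' − x̄ = [-107/116, 23/116, -89/116] = K·y
y = (KᵀK)⁻¹·Kᵀ·(x' − x̄) = [-3]
z = y + H·x̄ = [-3] + [2] = [-1]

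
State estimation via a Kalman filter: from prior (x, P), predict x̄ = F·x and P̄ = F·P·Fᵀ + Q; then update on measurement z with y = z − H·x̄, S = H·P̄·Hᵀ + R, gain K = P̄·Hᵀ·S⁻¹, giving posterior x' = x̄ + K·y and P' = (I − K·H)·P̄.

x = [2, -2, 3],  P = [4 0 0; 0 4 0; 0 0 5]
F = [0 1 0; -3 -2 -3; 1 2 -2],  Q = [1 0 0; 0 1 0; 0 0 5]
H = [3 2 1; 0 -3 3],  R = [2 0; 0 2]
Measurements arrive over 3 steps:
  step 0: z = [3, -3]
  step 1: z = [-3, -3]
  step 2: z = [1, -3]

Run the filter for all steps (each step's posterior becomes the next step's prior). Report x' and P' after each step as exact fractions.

step 0: x' = [-100319/154841, 297203/154841, 140920/154841], P' = [1034626/464523 -341430/154841 -1008668/464523; -341430/154841 376054/154841 359354/154841; -1008668/464523 359354/154841 1130992/464523]
step 1: x' = [109936214/336875003, -2258971552/2358125021, -4317476011/2358125021], P' = [901497585/336875003 -909031595/336875003 -891908945/336875003; -909031595/336875003 6974712447/2358125021 6678557967/2358125021; -891908945/336875003 6678557967/2358125021 6897112057/2358125021]
step 2: x' = [1647309317318/12726264024087, 8771902894180/12726264024087, -4240852380253/12726264024087], P' = [36923107259345/12726264024087 -37339461639191/12726264024087 -36615741768565/12726264024087; -37339461639191/12726264024087 40775014818893/12726264024087 39097486748125/12726264024087; -36615741768565/12726264024087 39097486748125/12726264024087 40198852577435/12726264024087]

step 0: x̄ = F·x = [-2, -11, -8]
step 0: P̄ = F·P·Fᵀ + Q = [5 -8 8; -8 98 2; 8 2 45]
step 0: y = z − H·x̄ = [39, -12]
step 0: S = H·P̄·Hᵀ + R = [444 -303; -303 1253]
step 0: K = P̄·Hᵀ·S⁻¹ = [23315/464523 7811/154841; 43586/154841 -25050/154841; 130556/464523 26465/154841]
step 0: x' = x̄ + K·y = [-100319/154841, 297203/154841, 140920/154841]
step 0: P' = (I − K·H)·P̄ = [1034626/464523 -341430/154841 -1008668/464523; -341430/154841 376054/154841 359354/154841; -1008668/464523 359354/154841 1130992/464523]
step 1: x̄ = F·x = [297203/154841, -716209/154841, 212247/154841]
step 1: P̄ = F·P·Fᵀ + Q = [530895/154841 -805880/154841 -308030/154841; -805880/154841 2318991/154841 727206/154841; -308030/154841 727206/154841 3706873/464523]
step 1: y = z − H·x̄ = [-135961/154841, -3249891/154841]
step 1: S = H·P̄·Hᵀ + R = [20968228/464523 -3544805/154841; -3544805/154841 19211512/154841]
step 1: K = P̄·Hᵀ·S⁻¹ = [-2739690/336875003 25683975/336875003; 769159683/2358125021 -444231720/2358125021; 762070073/2358125021 327831135/2358125021]
step 1: x' = x̄ + K·y = [109936214/336875003, -2258971552/2358125021, -4317476011/2358125021]
step 1: P' = (I − K·H)·P̄ = [901497585/336875003 -909031595/336875003 -891908945/336875003; -909031595/336875003 6974712447/2358125021 6678557967/2358125021; -891908945/336875003 6678557967/2358125021 6897112057/2358125021]
step 2: x̄ = F·x = [-2258971552/2358125021, 15161710643/2358125021, 4886562416/2358125021]
step 2: P̄ = F·P·Fᵀ + Q = [9332837468/2358125021 -14895435300/2358125021 -5770912205/2358125021; -14895435300/2358125021 40528845731/2358125021 13370938810/2358125021; -5770912205/2358125021 13370938810/2358125021 19680508280/2358125021]
step 2: y = z − H·x̄ = [-26074944025/2358125021, 23751069618/2358125021]
step 2: S = H·P̄·Hᵀ + R = [110620736868/2358125021 -61898025261/2358125021; -61898025261/2358125021 305923537561/2358125021]
step 2: K = P̄·Hᵀ·S⁻¹ = [-262671634456/12726264024087 361859935313/4242088008029; 4314565734169/12726264024087 -838764035384/4242088008029; 4273300383995/12726264024087 550682914655/4242088008029]
step 2: x' = x̄ + K·y = [1647309317318/12726264024087, 8771902894180/12726264024087, -4240852380253/12726264024087]
step 2: P' = (I − K·H)·P̄ = [36923107259345/12726264024087 -37339461639191/12726264024087 -36615741768565/12726264024087; -37339461639191/12726264024087 40775014818893/12726264024087 39097486748125/12726264024087; -36615741768565/12726264024087 39097486748125/12726264024087 40198852577435/12726264024087]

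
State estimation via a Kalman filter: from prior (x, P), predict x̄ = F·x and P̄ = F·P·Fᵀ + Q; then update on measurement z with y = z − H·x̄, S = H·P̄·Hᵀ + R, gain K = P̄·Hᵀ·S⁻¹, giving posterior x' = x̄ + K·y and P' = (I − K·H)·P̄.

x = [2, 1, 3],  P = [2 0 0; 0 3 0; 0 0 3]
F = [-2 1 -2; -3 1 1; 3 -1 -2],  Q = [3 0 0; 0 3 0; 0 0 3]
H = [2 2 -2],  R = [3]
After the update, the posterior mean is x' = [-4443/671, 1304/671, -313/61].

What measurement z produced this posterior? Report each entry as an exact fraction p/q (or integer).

x̄ = F·x = [-9, -2, -1]
P̄ = F·P·Fᵀ + Q = [26 9 -3; 9 27 -27; -3 -27 36]
S = H·P̄·Hᵀ + R = [671]
K = P̄·Hᵀ·S⁻¹ = [76/671; 126/671; -12/61]
x' − x̄ = [1596/671, 2646/671, -252/61] = K·y
y = (KᵀK)⁻¹·Kᵀ·(x' − x̄) = [21]
z = y + H·x̄ = [21] + [-20] = [1]

z = [1]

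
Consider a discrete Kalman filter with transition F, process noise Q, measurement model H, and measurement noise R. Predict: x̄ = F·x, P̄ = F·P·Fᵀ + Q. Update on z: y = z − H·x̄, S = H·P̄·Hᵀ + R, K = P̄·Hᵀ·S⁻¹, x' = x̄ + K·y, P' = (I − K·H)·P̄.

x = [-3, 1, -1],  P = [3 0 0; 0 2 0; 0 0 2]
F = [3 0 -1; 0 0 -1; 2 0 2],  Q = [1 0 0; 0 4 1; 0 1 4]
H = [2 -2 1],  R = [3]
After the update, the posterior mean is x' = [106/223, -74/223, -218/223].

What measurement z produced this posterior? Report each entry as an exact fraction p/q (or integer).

z = [1]

x̄ = F·x = [-8, 1, -8]
P̄ = F·P·Fᵀ + Q = [30 2 14; 2 6 -3; 14 -3 24]
S = H·P̄·Hᵀ + R = [223]
K = P̄·Hᵀ·S⁻¹ = [70/223; -11/223; 58/223]
x' − x̄ = [1890/223, -297/223, 1566/223] = K·y
y = (KᵀK)⁻¹·Kᵀ·(x' − x̄) = [27]
z = y + H·x̄ = [27] + [-26] = [1]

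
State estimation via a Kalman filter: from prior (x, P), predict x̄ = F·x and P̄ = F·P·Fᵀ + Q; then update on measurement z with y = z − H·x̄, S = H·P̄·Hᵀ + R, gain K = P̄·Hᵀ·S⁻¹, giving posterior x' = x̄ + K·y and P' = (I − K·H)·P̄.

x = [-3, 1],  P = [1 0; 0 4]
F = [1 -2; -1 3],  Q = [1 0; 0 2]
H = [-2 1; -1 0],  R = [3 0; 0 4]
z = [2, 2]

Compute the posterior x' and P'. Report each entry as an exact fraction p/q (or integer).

x' = [-1126/987, 97/987]
P' = [524/987 316/987; 316/987 1931/987]

x̄ = F·x = [-5, 6]
P̄ = F·P·Fᵀ + Q = [18 -25; -25 39]
y = z − H·x̄ = [-14, -3]
S = H·P̄·Hᵀ + R = [214 61; 61 22]
K = P̄·Hᵀ·S⁻¹ = [-244/987 -131/987; 433/987 -79/987]
x' = x̄ + K·y = [-1126/987, 97/987]
P' = (I − K·H)·P̄ = [524/987 316/987; 316/987 1931/987]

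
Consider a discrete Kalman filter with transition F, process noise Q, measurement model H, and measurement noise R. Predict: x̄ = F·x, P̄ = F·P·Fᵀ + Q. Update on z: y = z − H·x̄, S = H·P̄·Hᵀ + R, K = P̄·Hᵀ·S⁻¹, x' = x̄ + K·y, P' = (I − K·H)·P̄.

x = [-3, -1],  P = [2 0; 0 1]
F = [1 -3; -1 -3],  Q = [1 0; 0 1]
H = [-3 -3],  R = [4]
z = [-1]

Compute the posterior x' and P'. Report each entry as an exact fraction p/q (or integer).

x' = [-969/346, 1107/346]
P' = [903/346 -827/346; -827/346 903/346]

x̄ = F·x = [0, 6]
P̄ = F·P·Fᵀ + Q = [12 7; 7 12]
y = z − H·x̄ = [17]
S = H·P̄·Hᵀ + R = [346]
K = P̄·Hᵀ·S⁻¹ = [-57/346; -57/346]
x' = x̄ + K·y = [-969/346, 1107/346]
P' = (I − K·H)·P̄ = [903/346 -827/346; -827/346 903/346]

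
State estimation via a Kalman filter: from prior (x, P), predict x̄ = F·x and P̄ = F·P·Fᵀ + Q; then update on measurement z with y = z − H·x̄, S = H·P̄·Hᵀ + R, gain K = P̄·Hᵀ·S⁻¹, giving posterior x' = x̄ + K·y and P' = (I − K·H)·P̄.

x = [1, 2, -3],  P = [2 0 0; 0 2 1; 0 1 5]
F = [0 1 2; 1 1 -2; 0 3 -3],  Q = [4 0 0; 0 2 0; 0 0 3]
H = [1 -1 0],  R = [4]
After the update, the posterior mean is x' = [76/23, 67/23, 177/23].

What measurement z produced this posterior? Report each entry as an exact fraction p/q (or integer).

x̄ = F·x = [-4, 9, 15]
P̄ = F·P·Fᵀ + Q = [30 -18 -21; -18 22 27; -21 27 48]
S = H·P̄·Hᵀ + R = [92]
K = P̄·Hᵀ·S⁻¹ = [12/23; -10/23; -12/23]
x' − x̄ = [168/23, -140/23, -168/23] = K·y
y = (KᵀK)⁻¹·Kᵀ·(x' − x̄) = [14]
z = y + H·x̄ = [14] + [-13] = [1]

z = [1]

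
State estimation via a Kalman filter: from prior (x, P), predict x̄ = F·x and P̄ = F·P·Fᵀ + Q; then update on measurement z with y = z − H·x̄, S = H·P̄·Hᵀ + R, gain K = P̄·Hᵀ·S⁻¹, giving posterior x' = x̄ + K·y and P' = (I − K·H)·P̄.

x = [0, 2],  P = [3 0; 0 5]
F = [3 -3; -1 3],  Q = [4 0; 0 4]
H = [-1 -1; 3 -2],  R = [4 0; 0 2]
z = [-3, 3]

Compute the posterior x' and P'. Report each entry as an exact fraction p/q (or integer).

x̄ = F·x = [-6, 6]
P̄ = F·P·Fᵀ + Q = [76 -54; -54 52]
y = z − H·x̄ = [-3, 33]
S = H·P̄·Hᵀ + R = [24 -70; -70 1542]
K = P̄·Hᵀ·S⁻¹ = [-2601/8027 1631/8027; -3884/8027 -1561/8027]
x' = x̄ + K·y = [13464/8027, 8301/8027]
P' = (I − K·H)·P̄ = [4814/8027 5590/8027; 5590/8027 9946/8027]

x' = [13464/8027, 8301/8027]
P' = [4814/8027 5590/8027; 5590/8027 9946/8027]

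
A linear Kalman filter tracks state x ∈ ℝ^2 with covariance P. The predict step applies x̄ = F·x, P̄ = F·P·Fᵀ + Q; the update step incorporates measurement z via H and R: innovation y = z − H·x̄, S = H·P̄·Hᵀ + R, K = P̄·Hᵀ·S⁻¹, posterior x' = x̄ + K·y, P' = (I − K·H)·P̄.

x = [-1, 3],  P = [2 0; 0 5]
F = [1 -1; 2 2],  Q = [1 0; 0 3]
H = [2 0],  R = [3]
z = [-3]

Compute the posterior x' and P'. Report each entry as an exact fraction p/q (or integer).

x̄ = F·x = [-4, 4]
P̄ = F·P·Fᵀ + Q = [8 -6; -6 31]
y = z − H·x̄ = [5]
S = H·P̄·Hᵀ + R = [35]
K = P̄·Hᵀ·S⁻¹ = [16/35; -12/35]
x' = x̄ + K·y = [-12/7, 16/7]
P' = (I − K·H)·P̄ = [24/35 -18/35; -18/35 941/35]

x' = [-12/7, 16/7]
P' = [24/35 -18/35; -18/35 941/35]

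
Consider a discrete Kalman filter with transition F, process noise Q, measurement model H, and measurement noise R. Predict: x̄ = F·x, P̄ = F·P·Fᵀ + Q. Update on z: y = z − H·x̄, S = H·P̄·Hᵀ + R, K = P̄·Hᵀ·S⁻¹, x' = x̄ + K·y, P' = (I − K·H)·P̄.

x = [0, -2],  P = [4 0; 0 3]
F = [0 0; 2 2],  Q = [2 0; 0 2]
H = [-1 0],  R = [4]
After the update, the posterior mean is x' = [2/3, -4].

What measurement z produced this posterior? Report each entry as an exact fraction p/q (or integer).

x̄ = F·x = [0, -4]
P̄ = F·P·Fᵀ + Q = [2 0; 0 30]
S = H·P̄·Hᵀ + R = [6]
K = P̄·Hᵀ·S⁻¹ = [-1/3; 0]
x' − x̄ = [2/3, 0] = K·y
y = (KᵀK)⁻¹·Kᵀ·(x' − x̄) = [-2]
z = y + H·x̄ = [-2] + [0] = [-2]

z = [-2]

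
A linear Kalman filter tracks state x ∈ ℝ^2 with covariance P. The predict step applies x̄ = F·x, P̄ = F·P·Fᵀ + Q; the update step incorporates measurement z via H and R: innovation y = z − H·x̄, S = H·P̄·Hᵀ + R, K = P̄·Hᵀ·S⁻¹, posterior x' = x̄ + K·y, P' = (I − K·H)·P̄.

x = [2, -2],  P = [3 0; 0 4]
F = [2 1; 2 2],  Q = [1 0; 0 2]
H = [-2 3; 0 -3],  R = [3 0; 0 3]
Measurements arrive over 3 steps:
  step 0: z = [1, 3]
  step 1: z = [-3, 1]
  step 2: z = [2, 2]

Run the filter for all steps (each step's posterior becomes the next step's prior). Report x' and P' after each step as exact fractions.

step 0: x̄ = F·x = [2, 0]
step 0: P̄ = F·P·Fᵀ + Q = [17 20; 20 30]
step 0: y = z − H·x̄ = [5, 3]
step 0: S = H·P̄·Hᵀ + R = [101 -150; -150 273]
step 0: K = P̄·Hᵀ·S⁻¹ = [-634/1691 -720/1691; 50/1691 -530/1691]
step 0: x' = x̄ + K·y = [-1948/1691, -1340/1691]
step 0: P' = (I − K·H)·P̄ = [2031/1691 720/1691; 720/1691 530/1691]
step 1: x̄ = F·x = [-5236/1691, -6576/1691]
step 1: P̄ = F·P·Fᵀ + Q = [13225/1691 13504/1691; 13504/1691 19386/1691]
step 1: y = z − H·x̄ = [47/19, -18037/1691]
step 1: S = H·P̄·Hᵀ + R = [791/19 -1050/19; -1050/19 179547/1691]
step 1: K = P̄·Hᵀ·S⁻¹ = [-248582/770161 -43308/110023; 4450/110023 -33322/110023]
step 1: x' = x̄ + K·y = [233970/770161, -61424/110023]
step 1: P' = (I − K·H)·P̄ = [827607/770161 43308/110023; 43308/110023 33322/110023]
step 2: x̄ = F·x = [37972/770161, -391996/770161]
step 2: P̄ = F·P·Fᵀ + Q = [5526467/770161 5595872/770161; 5595872/770161 8209014/770161]
step 2: y = z − H·x̄ = [2792254/770161, 364334/770161]
step 2: S = H·P̄·Hᵀ + R = [31147013/770161 -40305894/770161; -40305894/770161 76191609/770161]
step 2: K = P̄·Hᵀ·S⁻¹ = [-103746802/323991107 -126269100/323991107; 13435298/323991107 -97614698/323991107]
step 2: x' = x̄ + K·y = [-419897864/323991107, -162372292/323991107]
step 2: P' = (I − K·H)·P̄ = [345023853/323991107 126269100/323991107; 126269100/323991107 97614698/323991107]

step 0: x' = [-1948/1691, -1340/1691], P' = [2031/1691 720/1691; 720/1691 530/1691]
step 1: x' = [233970/770161, -61424/110023], P' = [827607/770161 43308/110023; 43308/110023 33322/110023]
step 2: x' = [-419897864/323991107, -162372292/323991107], P' = [345023853/323991107 126269100/323991107; 126269100/323991107 97614698/323991107]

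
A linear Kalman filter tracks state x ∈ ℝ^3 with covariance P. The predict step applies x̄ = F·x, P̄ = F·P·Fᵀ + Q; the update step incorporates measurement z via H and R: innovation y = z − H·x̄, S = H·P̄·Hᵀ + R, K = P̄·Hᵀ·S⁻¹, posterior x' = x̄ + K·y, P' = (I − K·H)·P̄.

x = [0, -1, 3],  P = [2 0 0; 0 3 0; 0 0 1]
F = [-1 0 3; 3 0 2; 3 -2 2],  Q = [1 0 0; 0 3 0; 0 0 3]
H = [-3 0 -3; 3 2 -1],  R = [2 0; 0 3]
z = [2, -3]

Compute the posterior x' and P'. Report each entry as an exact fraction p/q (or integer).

x̄ = F·x = [9, 6, 8]
P̄ = F·P·Fᵀ + Q = [12 0 0; 0 25 22; 0 22 37]
y = z − H·x̄ = [53, -34]
S = H·P̄·Hᵀ + R = [443 -129; -129 160]
K = P̄·Hᵀ·S⁻¹ = [-1116/54239 11304/54239; -6948/54239 3890/54239; -16857/54239 -11218/54239]
x' = x̄ + K·y = [44667/54239, -175070/54239, -78097/54239]
P' = (I − K·H)·P̄ = [203748/54239 -390168/54239 -203004/54239; -390168/54239 788487/54239 394800/54239; -203004/54239 394800/54239 214242/54239]

x' = [44667/54239, -175070/54239, -78097/54239]
P' = [203748/54239 -390168/54239 -203004/54239; -390168/54239 788487/54239 394800/54239; -203004/54239 394800/54239 214242/54239]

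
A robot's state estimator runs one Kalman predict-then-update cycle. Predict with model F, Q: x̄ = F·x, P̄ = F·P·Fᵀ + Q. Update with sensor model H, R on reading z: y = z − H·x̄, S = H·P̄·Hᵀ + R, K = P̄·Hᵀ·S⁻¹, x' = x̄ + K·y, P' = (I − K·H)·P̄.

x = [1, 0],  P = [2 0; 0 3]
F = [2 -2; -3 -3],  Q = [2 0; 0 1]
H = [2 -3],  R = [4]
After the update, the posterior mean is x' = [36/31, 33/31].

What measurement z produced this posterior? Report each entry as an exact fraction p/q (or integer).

z = [-1]

x̄ = F·x = [2, -3]
P̄ = F·P·Fᵀ + Q = [22 6; 6 46]
S = H·P̄·Hᵀ + R = [434]
K = P̄·Hᵀ·S⁻¹ = [13/217; -9/31]
x' − x̄ = [-26/31, 126/31] = K·y
y = (KᵀK)⁻¹·Kᵀ·(x' − x̄) = [-14]
z = y + H·x̄ = [-14] + [13] = [-1]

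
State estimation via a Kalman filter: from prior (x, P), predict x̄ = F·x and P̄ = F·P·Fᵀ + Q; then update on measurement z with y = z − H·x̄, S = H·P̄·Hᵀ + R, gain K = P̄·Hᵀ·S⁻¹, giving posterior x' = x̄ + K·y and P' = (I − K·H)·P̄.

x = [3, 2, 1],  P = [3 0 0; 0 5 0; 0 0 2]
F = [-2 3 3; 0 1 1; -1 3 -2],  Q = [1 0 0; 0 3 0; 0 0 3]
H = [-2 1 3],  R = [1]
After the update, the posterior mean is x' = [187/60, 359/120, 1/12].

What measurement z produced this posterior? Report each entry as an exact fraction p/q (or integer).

x̄ = F·x = [3, 3, 1]
P̄ = F·P·Fᵀ + Q = [76 21 39; 21 10 11; 39 11 59]
S = H·P̄·Hᵀ + R = [360]
K = P̄·Hᵀ·S⁻¹ = [-7/180; 1/360; 11/36]
x' − x̄ = [7/60, -1/120, -11/12] = K·y
y = (KᵀK)⁻¹·Kᵀ·(x' − x̄) = [-3]
z = y + H·x̄ = [-3] + [0] = [-3]

z = [-3]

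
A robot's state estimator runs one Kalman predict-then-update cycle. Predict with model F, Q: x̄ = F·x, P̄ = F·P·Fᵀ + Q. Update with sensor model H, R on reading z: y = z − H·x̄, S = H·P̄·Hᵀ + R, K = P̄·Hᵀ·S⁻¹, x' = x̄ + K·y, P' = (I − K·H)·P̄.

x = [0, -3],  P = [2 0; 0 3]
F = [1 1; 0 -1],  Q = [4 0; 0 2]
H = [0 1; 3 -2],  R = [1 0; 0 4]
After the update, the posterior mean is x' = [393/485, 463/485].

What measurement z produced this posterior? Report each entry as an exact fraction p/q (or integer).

z = [1, 1]

x̄ = F·x = [-3, 3]
P̄ = F·P·Fᵀ + Q = [9 -3; -3 5]
S = H·P̄·Hᵀ + R = [6 -19; -19 141]
K = P̄·Hᵀ·S⁻¹ = [204/485 141/485; 344/485 -19/485]
x' − x̄ = [1848/485, -992/485] = K·y
y = (KᵀK)⁻¹·Kᵀ·(x' − x̄) = [-2, 16]
z = y + H·x̄ = [-2, 16] + [3, -15] = [1, 1]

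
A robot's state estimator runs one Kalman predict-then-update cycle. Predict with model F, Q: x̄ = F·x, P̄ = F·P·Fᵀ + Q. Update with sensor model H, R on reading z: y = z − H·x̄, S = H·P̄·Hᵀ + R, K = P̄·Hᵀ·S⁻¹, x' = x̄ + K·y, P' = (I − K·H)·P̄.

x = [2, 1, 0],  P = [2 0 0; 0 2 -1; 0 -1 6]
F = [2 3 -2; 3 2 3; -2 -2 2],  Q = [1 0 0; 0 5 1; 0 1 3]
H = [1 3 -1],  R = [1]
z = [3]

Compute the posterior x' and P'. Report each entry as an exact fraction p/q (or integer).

x̄ = F·x = [7, 8, -6]
P̄ = F·P·Fᵀ + Q = [63 -17 -54; -17 73 19; -54 19 51]
y = z − H·x̄ = [-34]
S = H·P̄·Hᵀ + R = [664]
K = P̄·Hᵀ·S⁻¹ = [33/332; 183/664; -6/83]
x' = x̄ + K·y = [601/166, -455/332, -294/83]
P' = (I − K·H)·P̄ = [9369/166 -11683/332 -4086/83; -11683/332 14983/664 2675/83; -4086/83 2675/83 3945/83]

x' = [601/166, -455/332, -294/83]
P' = [9369/166 -11683/332 -4086/83; -11683/332 14983/664 2675/83; -4086/83 2675/83 3945/83]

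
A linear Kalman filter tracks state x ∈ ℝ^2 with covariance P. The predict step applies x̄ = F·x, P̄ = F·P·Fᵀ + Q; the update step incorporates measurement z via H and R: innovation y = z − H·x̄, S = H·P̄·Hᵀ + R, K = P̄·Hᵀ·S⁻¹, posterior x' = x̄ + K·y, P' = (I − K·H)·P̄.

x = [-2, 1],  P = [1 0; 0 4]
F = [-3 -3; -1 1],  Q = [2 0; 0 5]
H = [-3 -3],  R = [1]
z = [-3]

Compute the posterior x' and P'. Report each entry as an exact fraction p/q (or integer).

x' = [-327/176, 1011/352]
P' = [887/88 -1755/176; -1755/176 3511/352]

x̄ = F·x = [3, 3]
P̄ = F·P·Fᵀ + Q = [47 -9; -9 10]
y = z − H·x̄ = [15]
S = H·P̄·Hᵀ + R = [352]
K = P̄·Hᵀ·S⁻¹ = [-57/176; -3/352]
x' = x̄ + K·y = [-327/176, 1011/352]
P' = (I − K·H)·P̄ = [887/88 -1755/176; -1755/176 3511/352]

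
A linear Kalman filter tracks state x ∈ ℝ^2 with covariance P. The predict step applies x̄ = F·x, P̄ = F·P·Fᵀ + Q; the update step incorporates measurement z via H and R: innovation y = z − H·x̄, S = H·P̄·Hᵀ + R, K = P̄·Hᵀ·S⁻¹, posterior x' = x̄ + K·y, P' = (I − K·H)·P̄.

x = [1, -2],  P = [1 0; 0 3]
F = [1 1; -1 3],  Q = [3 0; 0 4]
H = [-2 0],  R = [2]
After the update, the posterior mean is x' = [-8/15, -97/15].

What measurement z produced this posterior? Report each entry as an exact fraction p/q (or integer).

z = [1]

x̄ = F·x = [-1, -7]
P̄ = F·P·Fᵀ + Q = [7 8; 8 32]
S = H·P̄·Hᵀ + R = [30]
K = P̄·Hᵀ·S⁻¹ = [-7/15; -8/15]
x' − x̄ = [7/15, 8/15] = K·y
y = (KᵀK)⁻¹·Kᵀ·(x' − x̄) = [-1]
z = y + H·x̄ = [-1] + [2] = [1]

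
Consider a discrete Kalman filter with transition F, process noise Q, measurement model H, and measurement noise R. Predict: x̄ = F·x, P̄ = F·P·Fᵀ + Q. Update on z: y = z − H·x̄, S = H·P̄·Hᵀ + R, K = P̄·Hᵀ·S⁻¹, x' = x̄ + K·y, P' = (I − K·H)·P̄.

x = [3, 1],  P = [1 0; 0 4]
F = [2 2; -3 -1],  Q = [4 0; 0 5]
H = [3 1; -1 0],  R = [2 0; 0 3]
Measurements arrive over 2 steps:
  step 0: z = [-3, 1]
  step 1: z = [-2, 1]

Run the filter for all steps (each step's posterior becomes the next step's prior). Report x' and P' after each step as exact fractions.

step 0: x̄ = F·x = [8, -10]
step 0: P̄ = F·P·Fᵀ + Q = [24 -14; -14 18]
step 0: y = z − H·x̄ = [-17, 9]
step 0: S = H·P̄·Hᵀ + R = [152 -58; -58 27]
step 0: K = P̄·Hᵀ·S⁻¹ = [87/370 -71/185; 41/185 184/185]
step 0: x' = x̄ + K·y = [203/370, -891/185]
step 0: P' = (I − K·H)·P̄ = [213/185 -552/185; -552/185 1738/185]
step 1: x̄ = F·x = [-1579/185, 1173/370]
step 1: P̄ = F·P·Fᵀ + Q = [4128/185 -338/185; -338/185 1268/185]
step 1: y = z − H·x̄ = [7561/370, -1394/185]
step 1: S = H·P̄·Hᵀ + R = [36762/185 -12046/185; -12046/185 4683/185]
step 1: K = P̄·Hᵀ·S⁻¹ = [18069/73109 -17966/73109; 14219/73109 41852/73109]
step 1: x' = x̄ + K·y = [-238753/146218, 206982/73109]
step 1: P' = (I − K·H)·P̄ = [53898/73109 -125556/73109; -125556/73109 405106/73109]

step 0: x' = [203/370, -891/185], P' = [213/185 -552/185; -552/185 1738/185]
step 1: x' = [-238753/146218, 206982/73109], P' = [53898/73109 -125556/73109; -125556/73109 405106/73109]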